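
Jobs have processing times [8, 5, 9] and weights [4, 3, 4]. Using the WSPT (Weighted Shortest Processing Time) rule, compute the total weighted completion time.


Compute p/w ratios and sort ascending (WSPT): [(5, 3), (8, 4), (9, 4)]
Compute weighted completion times:
  Job (p=5,w=3): C=5, w*C=3*5=15
  Job (p=8,w=4): C=13, w*C=4*13=52
  Job (p=9,w=4): C=22, w*C=4*22=88
Total weighted completion time = 155

155


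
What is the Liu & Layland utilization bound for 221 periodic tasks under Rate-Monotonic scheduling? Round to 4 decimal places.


Compute 2^(1/221) = 1.0031413363
Subtract 1: 1.0031413363 - 1 = 0.0031413363
Multiply by n: 221 * 0.0031413363 = 0.6942353223
Round to 4 dp: 0.6942

0.6942


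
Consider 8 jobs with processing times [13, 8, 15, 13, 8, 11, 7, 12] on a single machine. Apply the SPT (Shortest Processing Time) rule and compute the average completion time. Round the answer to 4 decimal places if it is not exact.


Sort jobs by processing time (SPT order): [7, 8, 8, 11, 12, 13, 13, 15]
Compute completion times sequentially:
  Job 1: processing = 7, completes at 7
  Job 2: processing = 8, completes at 15
  Job 3: processing = 8, completes at 23
  Job 4: processing = 11, completes at 34
  Job 5: processing = 12, completes at 46
  Job 6: processing = 13, completes at 59
  Job 7: processing = 13, completes at 72
  Job 8: processing = 15, completes at 87
Sum of completion times = 343
Average completion time = 343/8 = 42.875

42.875


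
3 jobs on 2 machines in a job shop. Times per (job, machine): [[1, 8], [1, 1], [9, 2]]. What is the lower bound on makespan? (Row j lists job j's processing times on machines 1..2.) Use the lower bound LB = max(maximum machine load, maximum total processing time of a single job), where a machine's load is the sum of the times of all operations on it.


Machine loads:
  Machine 1: 1 + 1 + 9 = 11
  Machine 2: 8 + 1 + 2 = 11
Max machine load = 11
Job totals:
  Job 1: 9
  Job 2: 2
  Job 3: 11
Max job total = 11
Lower bound = max(11, 11) = 11

11


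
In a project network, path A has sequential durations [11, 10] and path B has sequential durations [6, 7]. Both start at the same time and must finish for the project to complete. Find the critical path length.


Path A total = 11 + 10 = 21
Path B total = 6 + 7 = 13
Critical path = longest path = max(21, 13) = 21

21


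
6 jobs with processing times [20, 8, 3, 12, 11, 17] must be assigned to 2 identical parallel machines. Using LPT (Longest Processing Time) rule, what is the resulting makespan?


Sort jobs in decreasing order (LPT): [20, 17, 12, 11, 8, 3]
Assign each job to the least loaded machine:
  Machine 1: jobs [20, 11, 3], load = 34
  Machine 2: jobs [17, 12, 8], load = 37
Makespan = max load = 37

37


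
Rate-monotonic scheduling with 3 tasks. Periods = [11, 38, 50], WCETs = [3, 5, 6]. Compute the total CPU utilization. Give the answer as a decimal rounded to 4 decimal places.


Compute individual utilizations (exact fractions):
  Task 1: C/T = 3/11 (approx. 0.2727)
  Task 2: C/T = 5/38 (approx. 0.1316)
  Task 3: C/T = 6/50 = 3/25 (approx. 0.12)
Total utilization U = 3/11 + 5/38 + 3/25 = 5479/10450
Rounded to 4 decimal places: U = 0.5243
RM (Liu & Layland) bound for 3 tasks = 0.779763; compare with U = 5479/10450 (approx. 0.524306)
U <= bound, so schedulable by RM sufficient condition.

0.5243


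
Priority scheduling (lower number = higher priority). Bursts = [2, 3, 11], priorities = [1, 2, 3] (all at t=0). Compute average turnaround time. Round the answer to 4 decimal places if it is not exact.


Sort by priority (ascending = highest first):
Order: [(1, 2), (2, 3), (3, 11)]
Completion times:
  Priority 1, burst=2, C=2
  Priority 2, burst=3, C=5
  Priority 3, burst=11, C=16
Average turnaround = 23/3 = 7.6667

7.6667


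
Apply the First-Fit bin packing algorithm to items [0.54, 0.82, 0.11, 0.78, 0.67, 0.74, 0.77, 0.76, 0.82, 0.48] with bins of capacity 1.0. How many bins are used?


Place items sequentially using First-Fit:
  Item 0.54 -> new Bin 1
  Item 0.82 -> new Bin 2
  Item 0.11 -> Bin 1 (now 0.65)
  Item 0.78 -> new Bin 3
  Item 0.67 -> new Bin 4
  Item 0.74 -> new Bin 5
  Item 0.77 -> new Bin 6
  Item 0.76 -> new Bin 7
  Item 0.82 -> new Bin 8
  Item 0.48 -> new Bin 9
Total bins used = 9

9


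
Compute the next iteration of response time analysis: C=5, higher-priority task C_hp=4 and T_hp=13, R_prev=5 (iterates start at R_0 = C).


R_next = C + ceil(R_prev / T_hp) * C_hp
ceil(5 / 13) = ceil(0.3846) = 1
Interference = 1 * 4 = 4
R_next = 5 + 4 = 9

9


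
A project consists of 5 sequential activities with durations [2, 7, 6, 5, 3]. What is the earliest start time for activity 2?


Activity 2 starts after activities 1 through 1 complete.
Predecessor durations: [2]
ES = 2 = 2

2


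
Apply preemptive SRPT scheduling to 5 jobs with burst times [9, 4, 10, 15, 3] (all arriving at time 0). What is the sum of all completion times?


Since all jobs arrive at t=0, SRPT equals SPT ordering.
SPT order: [3, 4, 9, 10, 15]
Completion times:
  Job 1: p=3, C=3
  Job 2: p=4, C=7
  Job 3: p=9, C=16
  Job 4: p=10, C=26
  Job 5: p=15, C=41
Total completion time = 3 + 7 + 16 + 26 + 41 = 93

93


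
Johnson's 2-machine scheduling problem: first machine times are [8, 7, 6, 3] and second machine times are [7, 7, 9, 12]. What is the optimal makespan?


Apply Johnson's rule:
  Group 1 (a <= b): [(4, 3, 12), (3, 6, 9), (2, 7, 7)]
  Group 2 (a > b): [(1, 8, 7)]
Optimal job order: [4, 3, 2, 1]
Schedule:
  Job 4: M1 done at 3, M2 done at 15
  Job 3: M1 done at 9, M2 done at 24
  Job 2: M1 done at 16, M2 done at 31
  Job 1: M1 done at 24, M2 done at 38
Makespan = 38

38


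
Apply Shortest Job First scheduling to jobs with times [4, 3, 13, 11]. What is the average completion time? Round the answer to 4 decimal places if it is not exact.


SJF order (ascending): [3, 4, 11, 13]
Completion times:
  Job 1: burst=3, C=3
  Job 2: burst=4, C=7
  Job 3: burst=11, C=18
  Job 4: burst=13, C=31
Average completion = 59/4 = 14.75

14.75


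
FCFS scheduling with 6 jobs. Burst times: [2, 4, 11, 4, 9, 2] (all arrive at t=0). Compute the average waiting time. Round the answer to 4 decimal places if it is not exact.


FCFS order (as given): [2, 4, 11, 4, 9, 2]
Waiting times:
  Job 1: wait = 0
  Job 2: wait = 2
  Job 3: wait = 6
  Job 4: wait = 17
  Job 5: wait = 21
  Job 6: wait = 30
Sum of waiting times = 76
Average waiting time = 76/6 = 12.6667

12.6667


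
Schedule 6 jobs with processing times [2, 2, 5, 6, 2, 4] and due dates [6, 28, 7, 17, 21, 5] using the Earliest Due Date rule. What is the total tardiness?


Sort by due date (EDD order): [(4, 5), (2, 6), (5, 7), (6, 17), (2, 21), (2, 28)]
Compute completion times and tardiness:
  Job 1: p=4, d=5, C=4, tardiness=max(0,4-5)=0
  Job 2: p=2, d=6, C=6, tardiness=max(0,6-6)=0
  Job 3: p=5, d=7, C=11, tardiness=max(0,11-7)=4
  Job 4: p=6, d=17, C=17, tardiness=max(0,17-17)=0
  Job 5: p=2, d=21, C=19, tardiness=max(0,19-21)=0
  Job 6: p=2, d=28, C=21, tardiness=max(0,21-28)=0
Total tardiness = 4

4


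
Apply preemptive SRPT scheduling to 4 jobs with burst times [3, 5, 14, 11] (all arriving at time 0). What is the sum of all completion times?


Since all jobs arrive at t=0, SRPT equals SPT ordering.
SPT order: [3, 5, 11, 14]
Completion times:
  Job 1: p=3, C=3
  Job 2: p=5, C=8
  Job 3: p=11, C=19
  Job 4: p=14, C=33
Total completion time = 3 + 8 + 19 + 33 = 63

63


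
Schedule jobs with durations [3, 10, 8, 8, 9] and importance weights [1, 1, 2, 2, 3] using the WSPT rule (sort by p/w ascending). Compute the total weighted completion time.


Compute p/w ratios and sort ascending (WSPT): [(3, 1), (9, 3), (8, 2), (8, 2), (10, 1)]
Compute weighted completion times:
  Job (p=3,w=1): C=3, w*C=1*3=3
  Job (p=9,w=3): C=12, w*C=3*12=36
  Job (p=8,w=2): C=20, w*C=2*20=40
  Job (p=8,w=2): C=28, w*C=2*28=56
  Job (p=10,w=1): C=38, w*C=1*38=38
Total weighted completion time = 173

173


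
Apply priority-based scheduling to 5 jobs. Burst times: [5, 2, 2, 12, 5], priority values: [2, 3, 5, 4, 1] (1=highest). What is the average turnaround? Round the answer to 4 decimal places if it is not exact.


Sort by priority (ascending = highest first):
Order: [(1, 5), (2, 5), (3, 2), (4, 12), (5, 2)]
Completion times:
  Priority 1, burst=5, C=5
  Priority 2, burst=5, C=10
  Priority 3, burst=2, C=12
  Priority 4, burst=12, C=24
  Priority 5, burst=2, C=26
Average turnaround = 77/5 = 15.4

15.4


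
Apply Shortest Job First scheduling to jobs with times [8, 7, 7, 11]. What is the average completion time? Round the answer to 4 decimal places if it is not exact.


SJF order (ascending): [7, 7, 8, 11]
Completion times:
  Job 1: burst=7, C=7
  Job 2: burst=7, C=14
  Job 3: burst=8, C=22
  Job 4: burst=11, C=33
Average completion = 76/4 = 19.0

19.0


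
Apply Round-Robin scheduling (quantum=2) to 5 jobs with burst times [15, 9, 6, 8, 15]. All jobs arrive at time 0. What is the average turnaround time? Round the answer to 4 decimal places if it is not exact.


Time quantum = 2
Execution trace:
  J1 runs 2 units, time = 2
  J2 runs 2 units, time = 4
  J3 runs 2 units, time = 6
  J4 runs 2 units, time = 8
  J5 runs 2 units, time = 10
  J1 runs 2 units, time = 12
  J2 runs 2 units, time = 14
  J3 runs 2 units, time = 16
  J4 runs 2 units, time = 18
  J5 runs 2 units, time = 20
  J1 runs 2 units, time = 22
  J2 runs 2 units, time = 24
  J3 runs 2 units, time = 26
  J4 runs 2 units, time = 28
  J5 runs 2 units, time = 30
  J1 runs 2 units, time = 32
  J2 runs 2 units, time = 34
  J4 runs 2 units, time = 36
  J5 runs 2 units, time = 38
  J1 runs 2 units, time = 40
  J2 runs 1 units, time = 41
  J5 runs 2 units, time = 43
  J1 runs 2 units, time = 45
  J5 runs 2 units, time = 47
  J1 runs 2 units, time = 49
  J5 runs 2 units, time = 51
  J1 runs 1 units, time = 52
  J5 runs 1 units, time = 53
Finish times: [52, 41, 26, 36, 53]
Average turnaround = 208/5 = 41.6

41.6


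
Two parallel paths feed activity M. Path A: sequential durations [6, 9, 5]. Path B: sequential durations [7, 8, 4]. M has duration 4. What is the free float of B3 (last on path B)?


ES(B3) = sum of predecessors on chain B = 15
EF(B3) = ES + duration = 15 + 4 = 19
Successor of B3 is M. ES(M) = max(sum(A), sum(B)) = max(20, 19) = 20
Free float = ES(successor) - EF(current) = 20 - 19 = 1

1


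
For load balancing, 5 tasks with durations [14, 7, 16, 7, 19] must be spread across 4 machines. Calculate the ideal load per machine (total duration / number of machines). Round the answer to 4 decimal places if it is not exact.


Total processing time = 14 + 7 + 16 + 7 + 19 = 63
Number of machines = 4
Ideal balanced load = 63 / 4 = 15.75

15.75


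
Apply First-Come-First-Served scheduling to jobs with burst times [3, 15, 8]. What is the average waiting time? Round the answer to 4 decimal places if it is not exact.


FCFS order (as given): [3, 15, 8]
Waiting times:
  Job 1: wait = 0
  Job 2: wait = 3
  Job 3: wait = 18
Sum of waiting times = 21
Average waiting time = 21/3 = 7.0

7.0


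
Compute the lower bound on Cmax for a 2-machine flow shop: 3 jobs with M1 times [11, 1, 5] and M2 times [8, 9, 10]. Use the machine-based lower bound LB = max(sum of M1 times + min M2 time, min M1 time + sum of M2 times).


LB1 = sum(M1 times) + min(M2 times) = 17 + 8 = 25
LB2 = min(M1 times) + sum(M2 times) = 1 + 27 = 28
Lower bound = max(LB1, LB2) = max(25, 28) = 28

28


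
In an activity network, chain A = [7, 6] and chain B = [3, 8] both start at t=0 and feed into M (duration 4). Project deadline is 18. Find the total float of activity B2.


Forward pass: ES(B2) = sum of predecessors on chain B = 3
EF = ES + duration = 3 + 8 = 11
Backward pass: LF(M) = deadline = 18; LS(M) = 18 - 4 = 14
LF(B2) = LS(M) - sum(successors on chain B) = 14 - 0 = 14
LS = LF - duration = 14 - 8 = 6
Total float = LS - ES = 6 - 3 = 3

3


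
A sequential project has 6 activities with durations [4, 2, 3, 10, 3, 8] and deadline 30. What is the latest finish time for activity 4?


LF(activity 4) = deadline - sum of successor durations
Successors: activities 5 through 6 with durations [3, 8]
Sum of successor durations = 11
LF = 30 - 11 = 19

19


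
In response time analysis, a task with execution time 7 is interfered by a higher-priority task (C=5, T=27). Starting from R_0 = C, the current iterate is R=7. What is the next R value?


R_next = C + ceil(R_prev / T_hp) * C_hp
ceil(7 / 27) = ceil(0.2593) = 1
Interference = 1 * 5 = 5
R_next = 7 + 5 = 12

12


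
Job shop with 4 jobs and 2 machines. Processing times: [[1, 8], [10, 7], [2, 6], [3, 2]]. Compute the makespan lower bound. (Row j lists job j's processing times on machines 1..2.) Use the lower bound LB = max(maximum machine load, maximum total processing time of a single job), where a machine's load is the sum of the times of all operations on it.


Machine loads:
  Machine 1: 1 + 10 + 2 + 3 = 16
  Machine 2: 8 + 7 + 6 + 2 = 23
Max machine load = 23
Job totals:
  Job 1: 9
  Job 2: 17
  Job 3: 8
  Job 4: 5
Max job total = 17
Lower bound = max(23, 17) = 23

23


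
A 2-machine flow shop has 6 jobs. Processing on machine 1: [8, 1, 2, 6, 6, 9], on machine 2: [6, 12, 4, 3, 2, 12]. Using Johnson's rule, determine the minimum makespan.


Apply Johnson's rule:
  Group 1 (a <= b): [(2, 1, 12), (3, 2, 4), (6, 9, 12)]
  Group 2 (a > b): [(1, 8, 6), (4, 6, 3), (5, 6, 2)]
Optimal job order: [2, 3, 6, 1, 4, 5]
Schedule:
  Job 2: M1 done at 1, M2 done at 13
  Job 3: M1 done at 3, M2 done at 17
  Job 6: M1 done at 12, M2 done at 29
  Job 1: M1 done at 20, M2 done at 35
  Job 4: M1 done at 26, M2 done at 38
  Job 5: M1 done at 32, M2 done at 40
Makespan = 40

40


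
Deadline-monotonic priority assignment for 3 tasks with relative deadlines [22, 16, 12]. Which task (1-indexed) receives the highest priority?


Sort tasks by relative deadline (ascending):
  Task 3: deadline = 12
  Task 2: deadline = 16
  Task 1: deadline = 22
Priority order (highest first): [3, 2, 1]
Highest priority task = 3

3


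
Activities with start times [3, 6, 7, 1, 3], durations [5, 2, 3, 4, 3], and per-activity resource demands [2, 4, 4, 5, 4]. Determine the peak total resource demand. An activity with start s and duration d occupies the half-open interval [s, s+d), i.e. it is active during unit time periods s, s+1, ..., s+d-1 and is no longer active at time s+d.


Each activity i is active on [start_i, start_i + duration_i).
Compute total resource usage per time slot:
  t=0: active resources = [], total = 0
  t=1: active resources = [5], total = 5
  t=2: active resources = [5], total = 5
  t=3: active resources = [2, 5, 4], total = 11
  t=4: active resources = [2, 5, 4], total = 11
  t=5: active resources = [2, 4], total = 6
  t=6: active resources = [2, 4], total = 6
  t=7: active resources = [2, 4, 4], total = 10
  t=8: active resources = [4], total = 4
  t=9: active resources = [4], total = 4
Peak resource demand = 11

11


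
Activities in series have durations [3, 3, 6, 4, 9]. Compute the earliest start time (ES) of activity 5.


Activity 5 starts after activities 1 through 4 complete.
Predecessor durations: [3, 3, 6, 4]
ES = 3 + 3 + 6 + 4 = 16

16


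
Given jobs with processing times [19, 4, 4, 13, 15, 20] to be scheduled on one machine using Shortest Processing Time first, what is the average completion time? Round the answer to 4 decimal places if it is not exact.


Sort jobs by processing time (SPT order): [4, 4, 13, 15, 19, 20]
Compute completion times sequentially:
  Job 1: processing = 4, completes at 4
  Job 2: processing = 4, completes at 8
  Job 3: processing = 13, completes at 21
  Job 4: processing = 15, completes at 36
  Job 5: processing = 19, completes at 55
  Job 6: processing = 20, completes at 75
Sum of completion times = 199
Average completion time = 199/6 = 33.1667

33.1667


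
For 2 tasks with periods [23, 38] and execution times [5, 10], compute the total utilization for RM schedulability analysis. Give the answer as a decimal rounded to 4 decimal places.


Compute individual utilizations (exact fractions):
  Task 1: C/T = 5/23 (approx. 0.2174)
  Task 2: C/T = 10/38 = 5/19 (approx. 0.2632)
Total utilization U = 5/23 + 5/19 = 210/437
Rounded to 4 decimal places: U = 0.4805
RM (Liu & Layland) bound for 2 tasks = 0.828427; compare with U = 210/437 (approx. 0.480549)
U <= bound, so schedulable by RM sufficient condition.

0.4805


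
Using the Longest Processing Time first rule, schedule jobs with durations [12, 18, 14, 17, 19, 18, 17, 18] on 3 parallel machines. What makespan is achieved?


Sort jobs in decreasing order (LPT): [19, 18, 18, 18, 17, 17, 14, 12]
Assign each job to the least loaded machine:
  Machine 1: jobs [19, 17, 12], load = 48
  Machine 2: jobs [18, 18], load = 36
  Machine 3: jobs [18, 17, 14], load = 49
Makespan = max load = 49

49


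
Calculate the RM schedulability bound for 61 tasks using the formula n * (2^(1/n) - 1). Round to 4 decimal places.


Compute 2^(1/61) = 1.0114278734
Subtract 1: 1.0114278734 - 1 = 0.0114278734
Multiply by n: 61 * 0.0114278734 = 0.6971002774
Round to 4 dp: 0.6971

0.6971


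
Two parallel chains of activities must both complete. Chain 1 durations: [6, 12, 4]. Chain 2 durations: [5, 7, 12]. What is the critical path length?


Path A total = 6 + 12 + 4 = 22
Path B total = 5 + 7 + 12 = 24
Critical path = longest path = max(22, 24) = 24

24


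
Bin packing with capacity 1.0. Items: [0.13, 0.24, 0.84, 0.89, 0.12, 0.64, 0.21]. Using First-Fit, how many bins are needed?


Place items sequentially using First-Fit:
  Item 0.13 -> new Bin 1
  Item 0.24 -> Bin 1 (now 0.37)
  Item 0.84 -> new Bin 2
  Item 0.89 -> new Bin 3
  Item 0.12 -> Bin 1 (now 0.49)
  Item 0.64 -> new Bin 4
  Item 0.21 -> Bin 1 (now 0.7)
Total bins used = 4

4


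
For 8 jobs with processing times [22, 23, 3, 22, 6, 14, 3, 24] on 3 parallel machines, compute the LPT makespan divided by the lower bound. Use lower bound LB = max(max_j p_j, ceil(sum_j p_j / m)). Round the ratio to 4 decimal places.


LPT order: [24, 23, 22, 22, 14, 6, 3, 3]
Machine loads after assignment: [36, 37, 44]
LPT makespan = 44
Lower bound = max(max_job, ceil(total/3)) = max(24, 39) = 39
Ratio = 44 / 39 = 1.1282

1.1282


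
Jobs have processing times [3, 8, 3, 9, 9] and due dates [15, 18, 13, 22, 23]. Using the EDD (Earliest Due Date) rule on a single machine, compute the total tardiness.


Sort by due date (EDD order): [(3, 13), (3, 15), (8, 18), (9, 22), (9, 23)]
Compute completion times and tardiness:
  Job 1: p=3, d=13, C=3, tardiness=max(0,3-13)=0
  Job 2: p=3, d=15, C=6, tardiness=max(0,6-15)=0
  Job 3: p=8, d=18, C=14, tardiness=max(0,14-18)=0
  Job 4: p=9, d=22, C=23, tardiness=max(0,23-22)=1
  Job 5: p=9, d=23, C=32, tardiness=max(0,32-23)=9
Total tardiness = 10

10


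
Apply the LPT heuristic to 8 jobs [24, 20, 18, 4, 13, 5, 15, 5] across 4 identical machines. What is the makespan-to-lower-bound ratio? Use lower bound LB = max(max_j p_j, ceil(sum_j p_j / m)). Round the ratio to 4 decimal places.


LPT order: [24, 20, 18, 15, 13, 5, 5, 4]
Machine loads after assignment: [24, 25, 27, 28]
LPT makespan = 28
Lower bound = max(max_job, ceil(total/4)) = max(24, 26) = 26
Ratio = 28 / 26 = 1.0769

1.0769


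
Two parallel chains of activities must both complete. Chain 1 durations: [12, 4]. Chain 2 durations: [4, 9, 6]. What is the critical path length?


Path A total = 12 + 4 = 16
Path B total = 4 + 9 + 6 = 19
Critical path = longest path = max(16, 19) = 19

19


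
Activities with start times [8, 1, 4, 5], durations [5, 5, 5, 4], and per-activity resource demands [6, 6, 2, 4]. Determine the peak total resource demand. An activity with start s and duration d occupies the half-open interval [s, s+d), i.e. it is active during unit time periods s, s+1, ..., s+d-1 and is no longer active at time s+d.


Each activity i is active on [start_i, start_i + duration_i).
Compute total resource usage per time slot:
  t=0: active resources = [], total = 0
  t=1: active resources = [6], total = 6
  t=2: active resources = [6], total = 6
  t=3: active resources = [6], total = 6
  t=4: active resources = [6, 2], total = 8
  t=5: active resources = [6, 2, 4], total = 12
  t=6: active resources = [2, 4], total = 6
  t=7: active resources = [2, 4], total = 6
  t=8: active resources = [6, 2, 4], total = 12
  t=9: active resources = [6], total = 6
  t=10: active resources = [6], total = 6
  t=11: active resources = [6], total = 6
  t=12: active resources = [6], total = 6
Peak resource demand = 12

12


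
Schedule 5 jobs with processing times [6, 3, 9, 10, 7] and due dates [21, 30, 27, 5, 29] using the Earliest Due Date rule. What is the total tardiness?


Sort by due date (EDD order): [(10, 5), (6, 21), (9, 27), (7, 29), (3, 30)]
Compute completion times and tardiness:
  Job 1: p=10, d=5, C=10, tardiness=max(0,10-5)=5
  Job 2: p=6, d=21, C=16, tardiness=max(0,16-21)=0
  Job 3: p=9, d=27, C=25, tardiness=max(0,25-27)=0
  Job 4: p=7, d=29, C=32, tardiness=max(0,32-29)=3
  Job 5: p=3, d=30, C=35, tardiness=max(0,35-30)=5
Total tardiness = 13

13


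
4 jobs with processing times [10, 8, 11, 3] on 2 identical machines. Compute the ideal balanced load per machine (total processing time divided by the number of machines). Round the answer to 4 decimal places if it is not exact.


Total processing time = 10 + 8 + 11 + 3 = 32
Number of machines = 2
Ideal balanced load = 32 / 2 = 16.0

16.0


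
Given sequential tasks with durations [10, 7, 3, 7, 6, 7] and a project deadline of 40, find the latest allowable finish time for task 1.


LF(activity 1) = deadline - sum of successor durations
Successors: activities 2 through 6 with durations [7, 3, 7, 6, 7]
Sum of successor durations = 30
LF = 40 - 30 = 10

10


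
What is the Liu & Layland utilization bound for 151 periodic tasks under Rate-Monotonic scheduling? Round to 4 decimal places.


Compute 2^(1/151) = 1.0046009306
Subtract 1: 1.0046009306 - 1 = 0.0046009306
Multiply by n: 151 * 0.0046009306 = 0.6947405206
Round to 4 dp: 0.6947

0.6947


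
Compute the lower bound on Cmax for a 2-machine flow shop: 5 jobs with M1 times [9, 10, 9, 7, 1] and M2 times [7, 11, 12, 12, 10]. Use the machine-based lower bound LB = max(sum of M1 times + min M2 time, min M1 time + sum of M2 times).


LB1 = sum(M1 times) + min(M2 times) = 36 + 7 = 43
LB2 = min(M1 times) + sum(M2 times) = 1 + 52 = 53
Lower bound = max(LB1, LB2) = max(43, 53) = 53

53


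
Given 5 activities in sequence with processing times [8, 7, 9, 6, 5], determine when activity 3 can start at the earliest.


Activity 3 starts after activities 1 through 2 complete.
Predecessor durations: [8, 7]
ES = 8 + 7 = 15

15


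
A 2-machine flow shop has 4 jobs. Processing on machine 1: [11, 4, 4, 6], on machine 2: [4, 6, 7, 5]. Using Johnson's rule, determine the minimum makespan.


Apply Johnson's rule:
  Group 1 (a <= b): [(2, 4, 6), (3, 4, 7)]
  Group 2 (a > b): [(4, 6, 5), (1, 11, 4)]
Optimal job order: [2, 3, 4, 1]
Schedule:
  Job 2: M1 done at 4, M2 done at 10
  Job 3: M1 done at 8, M2 done at 17
  Job 4: M1 done at 14, M2 done at 22
  Job 1: M1 done at 25, M2 done at 29
Makespan = 29

29


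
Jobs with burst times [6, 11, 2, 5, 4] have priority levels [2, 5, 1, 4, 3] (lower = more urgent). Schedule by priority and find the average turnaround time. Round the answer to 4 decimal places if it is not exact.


Sort by priority (ascending = highest first):
Order: [(1, 2), (2, 6), (3, 4), (4, 5), (5, 11)]
Completion times:
  Priority 1, burst=2, C=2
  Priority 2, burst=6, C=8
  Priority 3, burst=4, C=12
  Priority 4, burst=5, C=17
  Priority 5, burst=11, C=28
Average turnaround = 67/5 = 13.4

13.4


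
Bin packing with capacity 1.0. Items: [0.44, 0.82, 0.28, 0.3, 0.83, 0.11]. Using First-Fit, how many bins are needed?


Place items sequentially using First-Fit:
  Item 0.44 -> new Bin 1
  Item 0.82 -> new Bin 2
  Item 0.28 -> Bin 1 (now 0.72)
  Item 0.3 -> new Bin 3
  Item 0.83 -> new Bin 4
  Item 0.11 -> Bin 1 (now 0.83)
Total bins used = 4

4


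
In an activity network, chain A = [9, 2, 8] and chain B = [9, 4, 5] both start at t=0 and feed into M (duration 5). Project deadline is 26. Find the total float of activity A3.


Forward pass: ES(A3) = sum of predecessors on chain A = 11
EF = ES + duration = 11 + 8 = 19
Backward pass: LF(M) = deadline = 26; LS(M) = 26 - 5 = 21
LF(A3) = LS(M) - sum(successors on chain A) = 21 - 0 = 21
LS = LF - duration = 21 - 8 = 13
Total float = LS - ES = 13 - 11 = 2

2


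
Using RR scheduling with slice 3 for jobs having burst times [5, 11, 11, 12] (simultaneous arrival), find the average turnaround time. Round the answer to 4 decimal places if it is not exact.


Time quantum = 3
Execution trace:
  J1 runs 3 units, time = 3
  J2 runs 3 units, time = 6
  J3 runs 3 units, time = 9
  J4 runs 3 units, time = 12
  J1 runs 2 units, time = 14
  J2 runs 3 units, time = 17
  J3 runs 3 units, time = 20
  J4 runs 3 units, time = 23
  J2 runs 3 units, time = 26
  J3 runs 3 units, time = 29
  J4 runs 3 units, time = 32
  J2 runs 2 units, time = 34
  J3 runs 2 units, time = 36
  J4 runs 3 units, time = 39
Finish times: [14, 34, 36, 39]
Average turnaround = 123/4 = 30.75

30.75


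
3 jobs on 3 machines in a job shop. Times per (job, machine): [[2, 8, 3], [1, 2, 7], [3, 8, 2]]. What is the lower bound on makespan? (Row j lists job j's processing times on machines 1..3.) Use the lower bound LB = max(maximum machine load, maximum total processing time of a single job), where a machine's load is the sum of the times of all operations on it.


Machine loads:
  Machine 1: 2 + 1 + 3 = 6
  Machine 2: 8 + 2 + 8 = 18
  Machine 3: 3 + 7 + 2 = 12
Max machine load = 18
Job totals:
  Job 1: 13
  Job 2: 10
  Job 3: 13
Max job total = 13
Lower bound = max(18, 13) = 18

18


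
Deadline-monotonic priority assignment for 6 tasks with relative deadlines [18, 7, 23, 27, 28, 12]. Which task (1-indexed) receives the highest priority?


Sort tasks by relative deadline (ascending):
  Task 2: deadline = 7
  Task 6: deadline = 12
  Task 1: deadline = 18
  Task 3: deadline = 23
  Task 4: deadline = 27
  Task 5: deadline = 28
Priority order (highest first): [2, 6, 1, 3, 4, 5]
Highest priority task = 2

2


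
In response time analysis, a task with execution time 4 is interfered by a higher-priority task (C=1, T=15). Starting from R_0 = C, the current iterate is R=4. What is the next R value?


R_next = C + ceil(R_prev / T_hp) * C_hp
ceil(4 / 15) = ceil(0.2667) = 1
Interference = 1 * 1 = 1
R_next = 4 + 1 = 5

5


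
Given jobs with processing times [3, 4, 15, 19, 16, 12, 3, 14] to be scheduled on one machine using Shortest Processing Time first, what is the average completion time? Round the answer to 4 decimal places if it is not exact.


Sort jobs by processing time (SPT order): [3, 3, 4, 12, 14, 15, 16, 19]
Compute completion times sequentially:
  Job 1: processing = 3, completes at 3
  Job 2: processing = 3, completes at 6
  Job 3: processing = 4, completes at 10
  Job 4: processing = 12, completes at 22
  Job 5: processing = 14, completes at 36
  Job 6: processing = 15, completes at 51
  Job 7: processing = 16, completes at 67
  Job 8: processing = 19, completes at 86
Sum of completion times = 281
Average completion time = 281/8 = 35.125

35.125


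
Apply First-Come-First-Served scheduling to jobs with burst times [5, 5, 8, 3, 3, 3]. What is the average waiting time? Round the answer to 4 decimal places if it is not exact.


FCFS order (as given): [5, 5, 8, 3, 3, 3]
Waiting times:
  Job 1: wait = 0
  Job 2: wait = 5
  Job 3: wait = 10
  Job 4: wait = 18
  Job 5: wait = 21
  Job 6: wait = 24
Sum of waiting times = 78
Average waiting time = 78/6 = 13.0

13.0


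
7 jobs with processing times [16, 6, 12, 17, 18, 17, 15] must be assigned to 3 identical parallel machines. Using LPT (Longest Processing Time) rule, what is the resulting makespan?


Sort jobs in decreasing order (LPT): [18, 17, 17, 16, 15, 12, 6]
Assign each job to the least loaded machine:
  Machine 1: jobs [18, 12, 6], load = 36
  Machine 2: jobs [17, 16], load = 33
  Machine 3: jobs [17, 15], load = 32
Makespan = max load = 36

36


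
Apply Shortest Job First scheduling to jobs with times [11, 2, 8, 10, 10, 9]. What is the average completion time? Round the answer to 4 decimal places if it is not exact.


SJF order (ascending): [2, 8, 9, 10, 10, 11]
Completion times:
  Job 1: burst=2, C=2
  Job 2: burst=8, C=10
  Job 3: burst=9, C=19
  Job 4: burst=10, C=29
  Job 5: burst=10, C=39
  Job 6: burst=11, C=50
Average completion = 149/6 = 24.8333

24.8333


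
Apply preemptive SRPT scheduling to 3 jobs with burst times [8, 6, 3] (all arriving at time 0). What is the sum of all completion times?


Since all jobs arrive at t=0, SRPT equals SPT ordering.
SPT order: [3, 6, 8]
Completion times:
  Job 1: p=3, C=3
  Job 2: p=6, C=9
  Job 3: p=8, C=17
Total completion time = 3 + 9 + 17 = 29

29


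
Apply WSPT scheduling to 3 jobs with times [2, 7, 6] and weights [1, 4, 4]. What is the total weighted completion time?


Compute p/w ratios and sort ascending (WSPT): [(6, 4), (7, 4), (2, 1)]
Compute weighted completion times:
  Job (p=6,w=4): C=6, w*C=4*6=24
  Job (p=7,w=4): C=13, w*C=4*13=52
  Job (p=2,w=1): C=15, w*C=1*15=15
Total weighted completion time = 91

91


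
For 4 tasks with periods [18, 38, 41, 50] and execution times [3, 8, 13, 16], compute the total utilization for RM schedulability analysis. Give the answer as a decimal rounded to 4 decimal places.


Compute individual utilizations (exact fractions):
  Task 1: C/T = 3/18 = 1/6 (approx. 0.1667)
  Task 2: C/T = 8/38 = 4/19 (approx. 0.2105)
  Task 3: C/T = 13/41 (approx. 0.3171)
  Task 4: C/T = 16/50 = 8/25 (approx. 0.32)
Total utilization U = 1/6 + 4/19 + 13/41 + 8/25 = 118517/116850
Rounded to 4 decimal places: U = 1.0143
RM (Liu & Layland) bound for 4 tasks = 0.756828; compare with U = 118517/116850 (approx. 1.014266)
U > 1, so the task set is not schedulable (processor overloaded).

1.0143


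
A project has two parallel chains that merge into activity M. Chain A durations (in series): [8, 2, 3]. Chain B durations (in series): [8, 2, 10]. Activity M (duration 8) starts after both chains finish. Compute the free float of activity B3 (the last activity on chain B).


ES(B3) = sum of predecessors on chain B = 10
EF(B3) = ES + duration = 10 + 10 = 20
Successor of B3 is M. ES(M) = max(sum(A), sum(B)) = max(13, 20) = 20
Free float = ES(successor) - EF(current) = 20 - 20 = 0

0


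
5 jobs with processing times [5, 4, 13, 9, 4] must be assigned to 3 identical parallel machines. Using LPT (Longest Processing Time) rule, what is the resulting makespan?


Sort jobs in decreasing order (LPT): [13, 9, 5, 4, 4]
Assign each job to the least loaded machine:
  Machine 1: jobs [13], load = 13
  Machine 2: jobs [9, 4], load = 13
  Machine 3: jobs [5, 4], load = 9
Makespan = max load = 13

13


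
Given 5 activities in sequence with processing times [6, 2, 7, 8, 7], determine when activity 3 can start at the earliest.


Activity 3 starts after activities 1 through 2 complete.
Predecessor durations: [6, 2]
ES = 6 + 2 = 8

8


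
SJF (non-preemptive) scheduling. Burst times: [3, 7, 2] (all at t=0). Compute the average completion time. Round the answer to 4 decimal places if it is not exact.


SJF order (ascending): [2, 3, 7]
Completion times:
  Job 1: burst=2, C=2
  Job 2: burst=3, C=5
  Job 3: burst=7, C=12
Average completion = 19/3 = 6.3333

6.3333


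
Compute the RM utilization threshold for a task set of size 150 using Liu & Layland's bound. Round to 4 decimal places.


Compute 2^(1/150) = 1.0046316744
Subtract 1: 1.0046316744 - 1 = 0.0046316744
Multiply by n: 150 * 0.0046316744 = 0.6947511600
Round to 4 dp: 0.6948

0.6948


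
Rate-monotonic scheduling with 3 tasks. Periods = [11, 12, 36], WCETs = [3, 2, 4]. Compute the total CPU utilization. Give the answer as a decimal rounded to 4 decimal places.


Compute individual utilizations (exact fractions):
  Task 1: C/T = 3/11 (approx. 0.2727)
  Task 2: C/T = 2/12 = 1/6 (approx. 0.1667)
  Task 3: C/T = 4/36 = 1/9 (approx. 0.1111)
Total utilization U = 3/11 + 1/6 + 1/9 = 109/198
Rounded to 4 decimal places: U = 0.5505
RM (Liu & Layland) bound for 3 tasks = 0.779763; compare with U = 109/198 (approx. 0.550505)
U <= bound, so schedulable by RM sufficient condition.

0.5505


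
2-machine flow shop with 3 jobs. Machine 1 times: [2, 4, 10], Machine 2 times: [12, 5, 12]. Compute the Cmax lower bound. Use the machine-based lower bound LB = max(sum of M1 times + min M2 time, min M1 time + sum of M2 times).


LB1 = sum(M1 times) + min(M2 times) = 16 + 5 = 21
LB2 = min(M1 times) + sum(M2 times) = 2 + 29 = 31
Lower bound = max(LB1, LB2) = max(21, 31) = 31

31


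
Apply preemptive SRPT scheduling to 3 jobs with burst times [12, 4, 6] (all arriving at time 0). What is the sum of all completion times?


Since all jobs arrive at t=0, SRPT equals SPT ordering.
SPT order: [4, 6, 12]
Completion times:
  Job 1: p=4, C=4
  Job 2: p=6, C=10
  Job 3: p=12, C=22
Total completion time = 4 + 10 + 22 = 36

36


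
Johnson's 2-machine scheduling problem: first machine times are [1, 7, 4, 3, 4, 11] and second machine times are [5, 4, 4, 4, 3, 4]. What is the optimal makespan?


Apply Johnson's rule:
  Group 1 (a <= b): [(1, 1, 5), (4, 3, 4), (3, 4, 4)]
  Group 2 (a > b): [(2, 7, 4), (6, 11, 4), (5, 4, 3)]
Optimal job order: [1, 4, 3, 2, 6, 5]
Schedule:
  Job 1: M1 done at 1, M2 done at 6
  Job 4: M1 done at 4, M2 done at 10
  Job 3: M1 done at 8, M2 done at 14
  Job 2: M1 done at 15, M2 done at 19
  Job 6: M1 done at 26, M2 done at 30
  Job 5: M1 done at 30, M2 done at 33
Makespan = 33

33


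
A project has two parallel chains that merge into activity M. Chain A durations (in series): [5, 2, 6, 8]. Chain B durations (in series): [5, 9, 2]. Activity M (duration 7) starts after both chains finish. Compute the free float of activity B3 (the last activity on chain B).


ES(B3) = sum of predecessors on chain B = 14
EF(B3) = ES + duration = 14 + 2 = 16
Successor of B3 is M. ES(M) = max(sum(A), sum(B)) = max(21, 16) = 21
Free float = ES(successor) - EF(current) = 21 - 16 = 5

5


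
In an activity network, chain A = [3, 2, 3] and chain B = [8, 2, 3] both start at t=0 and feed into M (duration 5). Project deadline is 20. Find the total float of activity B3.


Forward pass: ES(B3) = sum of predecessors on chain B = 10
EF = ES + duration = 10 + 3 = 13
Backward pass: LF(M) = deadline = 20; LS(M) = 20 - 5 = 15
LF(B3) = LS(M) - sum(successors on chain B) = 15 - 0 = 15
LS = LF - duration = 15 - 3 = 12
Total float = LS - ES = 12 - 10 = 2

2


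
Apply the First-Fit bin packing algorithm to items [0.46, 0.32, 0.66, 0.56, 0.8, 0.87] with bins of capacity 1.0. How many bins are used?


Place items sequentially using First-Fit:
  Item 0.46 -> new Bin 1
  Item 0.32 -> Bin 1 (now 0.78)
  Item 0.66 -> new Bin 2
  Item 0.56 -> new Bin 3
  Item 0.8 -> new Bin 4
  Item 0.87 -> new Bin 5
Total bins used = 5

5


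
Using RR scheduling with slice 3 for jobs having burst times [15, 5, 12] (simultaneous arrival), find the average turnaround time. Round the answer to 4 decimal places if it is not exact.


Time quantum = 3
Execution trace:
  J1 runs 3 units, time = 3
  J2 runs 3 units, time = 6
  J3 runs 3 units, time = 9
  J1 runs 3 units, time = 12
  J2 runs 2 units, time = 14
  J3 runs 3 units, time = 17
  J1 runs 3 units, time = 20
  J3 runs 3 units, time = 23
  J1 runs 3 units, time = 26
  J3 runs 3 units, time = 29
  J1 runs 3 units, time = 32
Finish times: [32, 14, 29]
Average turnaround = 75/3 = 25.0

25.0


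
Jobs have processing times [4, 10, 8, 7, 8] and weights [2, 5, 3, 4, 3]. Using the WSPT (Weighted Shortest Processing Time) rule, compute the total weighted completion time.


Compute p/w ratios and sort ascending (WSPT): [(7, 4), (4, 2), (10, 5), (8, 3), (8, 3)]
Compute weighted completion times:
  Job (p=7,w=4): C=7, w*C=4*7=28
  Job (p=4,w=2): C=11, w*C=2*11=22
  Job (p=10,w=5): C=21, w*C=5*21=105
  Job (p=8,w=3): C=29, w*C=3*29=87
  Job (p=8,w=3): C=37, w*C=3*37=111
Total weighted completion time = 353

353


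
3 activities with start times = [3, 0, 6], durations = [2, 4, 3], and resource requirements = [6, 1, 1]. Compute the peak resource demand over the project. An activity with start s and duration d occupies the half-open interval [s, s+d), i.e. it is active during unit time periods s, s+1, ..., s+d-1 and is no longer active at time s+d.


Each activity i is active on [start_i, start_i + duration_i).
Compute total resource usage per time slot:
  t=0: active resources = [1], total = 1
  t=1: active resources = [1], total = 1
  t=2: active resources = [1], total = 1
  t=3: active resources = [6, 1], total = 7
  t=4: active resources = [6], total = 6
  t=5: active resources = [], total = 0
  t=6: active resources = [1], total = 1
  t=7: active resources = [1], total = 1
  t=8: active resources = [1], total = 1
Peak resource demand = 7

7


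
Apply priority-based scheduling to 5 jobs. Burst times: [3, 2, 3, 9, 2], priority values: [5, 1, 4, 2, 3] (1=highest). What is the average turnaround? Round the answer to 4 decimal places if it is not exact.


Sort by priority (ascending = highest first):
Order: [(1, 2), (2, 9), (3, 2), (4, 3), (5, 3)]
Completion times:
  Priority 1, burst=2, C=2
  Priority 2, burst=9, C=11
  Priority 3, burst=2, C=13
  Priority 4, burst=3, C=16
  Priority 5, burst=3, C=19
Average turnaround = 61/5 = 12.2

12.2


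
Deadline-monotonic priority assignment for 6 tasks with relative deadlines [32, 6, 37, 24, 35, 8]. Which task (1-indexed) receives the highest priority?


Sort tasks by relative deadline (ascending):
  Task 2: deadline = 6
  Task 6: deadline = 8
  Task 4: deadline = 24
  Task 1: deadline = 32
  Task 5: deadline = 35
  Task 3: deadline = 37
Priority order (highest first): [2, 6, 4, 1, 5, 3]
Highest priority task = 2

2


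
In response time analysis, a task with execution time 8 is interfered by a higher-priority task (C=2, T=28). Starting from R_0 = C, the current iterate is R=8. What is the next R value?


R_next = C + ceil(R_prev / T_hp) * C_hp
ceil(8 / 28) = ceil(0.2857) = 1
Interference = 1 * 2 = 2
R_next = 8 + 2 = 10

10


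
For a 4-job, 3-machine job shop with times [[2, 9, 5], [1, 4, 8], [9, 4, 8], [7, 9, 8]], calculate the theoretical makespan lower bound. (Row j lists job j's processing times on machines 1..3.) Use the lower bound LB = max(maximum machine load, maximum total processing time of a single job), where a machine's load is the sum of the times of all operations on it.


Machine loads:
  Machine 1: 2 + 1 + 9 + 7 = 19
  Machine 2: 9 + 4 + 4 + 9 = 26
  Machine 3: 5 + 8 + 8 + 8 = 29
Max machine load = 29
Job totals:
  Job 1: 16
  Job 2: 13
  Job 3: 21
  Job 4: 24
Max job total = 24
Lower bound = max(29, 24) = 29

29


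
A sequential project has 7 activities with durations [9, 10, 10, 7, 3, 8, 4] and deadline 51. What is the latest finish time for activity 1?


LF(activity 1) = deadline - sum of successor durations
Successors: activities 2 through 7 with durations [10, 10, 7, 3, 8, 4]
Sum of successor durations = 42
LF = 51 - 42 = 9

9


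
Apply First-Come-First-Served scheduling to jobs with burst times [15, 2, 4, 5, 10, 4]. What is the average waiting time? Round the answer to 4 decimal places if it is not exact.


FCFS order (as given): [15, 2, 4, 5, 10, 4]
Waiting times:
  Job 1: wait = 0
  Job 2: wait = 15
  Job 3: wait = 17
  Job 4: wait = 21
  Job 5: wait = 26
  Job 6: wait = 36
Sum of waiting times = 115
Average waiting time = 115/6 = 19.1667

19.1667


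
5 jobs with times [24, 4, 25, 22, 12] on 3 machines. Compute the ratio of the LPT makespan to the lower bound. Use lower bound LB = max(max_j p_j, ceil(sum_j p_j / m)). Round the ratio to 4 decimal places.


LPT order: [25, 24, 22, 12, 4]
Machine loads after assignment: [25, 28, 34]
LPT makespan = 34
Lower bound = max(max_job, ceil(total/3)) = max(25, 29) = 29
Ratio = 34 / 29 = 1.1724

1.1724
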